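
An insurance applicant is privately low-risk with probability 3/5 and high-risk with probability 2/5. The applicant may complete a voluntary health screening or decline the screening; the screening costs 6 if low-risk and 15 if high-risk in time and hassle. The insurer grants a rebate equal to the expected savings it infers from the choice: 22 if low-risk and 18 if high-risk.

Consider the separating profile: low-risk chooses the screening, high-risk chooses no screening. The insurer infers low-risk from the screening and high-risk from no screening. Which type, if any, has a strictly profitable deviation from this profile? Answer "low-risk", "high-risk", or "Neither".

low-risk

The screening pays 22; no screening pays 18.
low-risk: assigned the screening, nets 22 − 6 = 16; deviating to no screening nets 18.
high-risk: assigned no screening, nets 18; deviating to the screening nets 22 − 15 = 7.
The low-risk type gains 2 by deviating.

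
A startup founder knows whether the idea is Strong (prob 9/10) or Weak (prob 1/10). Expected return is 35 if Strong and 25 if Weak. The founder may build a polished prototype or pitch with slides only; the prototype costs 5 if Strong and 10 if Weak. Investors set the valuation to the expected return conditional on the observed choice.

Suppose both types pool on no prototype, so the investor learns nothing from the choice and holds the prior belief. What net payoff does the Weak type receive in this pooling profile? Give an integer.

Pooled valuation = 9/10·35 + 1/10·25 = 34.
Weak pays no cost for no prototype, so net payoff = 34.

34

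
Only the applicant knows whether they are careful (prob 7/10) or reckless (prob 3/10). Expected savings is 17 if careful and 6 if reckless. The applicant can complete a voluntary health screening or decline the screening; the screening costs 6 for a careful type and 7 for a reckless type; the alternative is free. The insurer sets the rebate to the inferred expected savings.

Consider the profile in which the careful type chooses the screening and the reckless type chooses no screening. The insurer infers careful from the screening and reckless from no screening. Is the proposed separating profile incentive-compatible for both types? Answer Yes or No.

No

Under these beliefs, the screening earns rebate 17 and no screening earns rebate 6.
careful: the screening nets 17 − 6 = 11; no screening nets 6. careful prefers the screening.
reckless: the screening nets 17 − 7 = 10; no screening nets 6. reckless would deviate to the screening.
reckless has a profitable deviation, so the profile is not an equilibrium.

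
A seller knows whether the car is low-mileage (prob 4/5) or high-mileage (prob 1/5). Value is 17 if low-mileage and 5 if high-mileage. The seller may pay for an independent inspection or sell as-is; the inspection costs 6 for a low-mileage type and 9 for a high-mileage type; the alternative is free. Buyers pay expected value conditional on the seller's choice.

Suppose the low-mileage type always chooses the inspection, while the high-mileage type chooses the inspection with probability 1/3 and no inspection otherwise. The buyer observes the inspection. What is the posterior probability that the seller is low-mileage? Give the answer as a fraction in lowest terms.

P(the inspection) = (4/5)·1 + (1/5)·(1/3) = 13/15.
By Bayes' rule, P(low-mileage | the inspection) = (4/5) / (13/15) = 12/13.

12/13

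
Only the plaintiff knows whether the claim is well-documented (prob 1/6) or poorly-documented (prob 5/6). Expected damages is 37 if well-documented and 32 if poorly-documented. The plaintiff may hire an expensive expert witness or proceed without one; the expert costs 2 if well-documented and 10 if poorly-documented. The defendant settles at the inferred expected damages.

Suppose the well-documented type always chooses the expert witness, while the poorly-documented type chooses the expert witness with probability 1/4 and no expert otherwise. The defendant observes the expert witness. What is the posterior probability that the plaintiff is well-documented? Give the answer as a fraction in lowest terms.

P(the expert witness) = (1/6)·1 + (5/6)·(1/4) = 3/8.
By Bayes' rule, P(well-documented | the expert witness) = (1/6) / (3/8) = 4/9.

4/9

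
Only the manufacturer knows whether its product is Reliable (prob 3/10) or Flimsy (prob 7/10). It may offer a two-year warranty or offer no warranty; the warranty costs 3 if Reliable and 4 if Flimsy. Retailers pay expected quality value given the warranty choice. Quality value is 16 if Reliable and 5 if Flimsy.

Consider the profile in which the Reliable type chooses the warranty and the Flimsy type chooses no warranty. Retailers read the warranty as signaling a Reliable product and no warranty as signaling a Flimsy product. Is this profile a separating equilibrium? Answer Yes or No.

No

Under these beliefs, the warranty earns price 16 and no warranty earns price 5.
Reliable: the warranty nets 16 − 3 = 13; no warranty nets 5. Reliable prefers the warranty.
Flimsy: the warranty nets 16 − 4 = 12; no warranty nets 5. Flimsy would deviate to the warranty.
Flimsy has a profitable deviation, so the profile is not an equilibrium.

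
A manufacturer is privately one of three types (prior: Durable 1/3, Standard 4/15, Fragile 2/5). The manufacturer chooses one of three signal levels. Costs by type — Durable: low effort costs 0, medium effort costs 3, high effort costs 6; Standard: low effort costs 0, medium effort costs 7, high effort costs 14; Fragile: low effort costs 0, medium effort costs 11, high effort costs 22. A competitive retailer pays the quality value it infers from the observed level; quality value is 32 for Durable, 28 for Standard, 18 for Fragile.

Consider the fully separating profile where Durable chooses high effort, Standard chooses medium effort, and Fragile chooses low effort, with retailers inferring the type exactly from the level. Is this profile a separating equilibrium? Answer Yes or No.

Yes

Separating prices: high effort → 32, medium effort → 28, low effort → 18.
Durable (assigned high effort): low effort: 18 − 0 = 18; medium effort: 28 − 3 = 25; high effort: 32 − 6 = 26. Durable stays.
Standard (assigned medium effort): low effort: 18 − 0 = 18; medium effort: 28 − 7 = 21; high effort: 32 − 14 = 18. Standard stays.
Fragile (assigned low effort): low effort: 18 − 0 = 18; medium effort: 28 − 11 = 17; high effort: 32 − 22 = 10. Fragile stays.
Every type prefers its assigned level; separation holds.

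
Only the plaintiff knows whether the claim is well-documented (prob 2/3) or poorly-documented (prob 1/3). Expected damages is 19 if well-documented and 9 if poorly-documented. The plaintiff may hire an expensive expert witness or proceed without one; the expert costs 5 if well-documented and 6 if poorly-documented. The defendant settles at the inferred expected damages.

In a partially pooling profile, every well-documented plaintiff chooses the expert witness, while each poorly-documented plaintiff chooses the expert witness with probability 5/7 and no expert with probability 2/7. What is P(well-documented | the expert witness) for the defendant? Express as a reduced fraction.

14/19

P(the expert witness) = (2/3)·1 + (1/3)·(5/7) = 19/21.
By Bayes' rule, P(well-documented | the expert witness) = (2/3) / (19/21) = 14/19.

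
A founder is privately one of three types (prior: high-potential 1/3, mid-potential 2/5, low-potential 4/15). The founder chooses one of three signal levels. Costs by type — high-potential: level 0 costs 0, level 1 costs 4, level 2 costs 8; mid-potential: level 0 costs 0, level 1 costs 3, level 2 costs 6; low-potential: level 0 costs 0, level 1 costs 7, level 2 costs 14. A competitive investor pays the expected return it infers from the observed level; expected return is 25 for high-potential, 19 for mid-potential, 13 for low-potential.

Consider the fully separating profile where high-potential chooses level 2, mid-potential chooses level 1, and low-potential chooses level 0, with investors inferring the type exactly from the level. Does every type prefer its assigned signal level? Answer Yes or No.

Separating valuations: level 2 → 25, level 1 → 19, level 0 → 13.
high-potential (assigned level 2): level 0: 13 − 0 = 13; level 1: 19 − 4 = 15; level 2: 25 − 8 = 17. high-potential stays.
mid-potential (assigned level 1): level 0: 13 − 0 = 13; level 1: 19 − 3 = 16; level 2: 25 − 6 = 19. mid-potential prefers level 2.
low-potential (assigned level 0): level 0: 13 − 0 = 13; level 1: 19 − 7 = 12; level 2: 25 − 14 = 11. low-potential stays.
At least one type deviates; the separating profile fails.

No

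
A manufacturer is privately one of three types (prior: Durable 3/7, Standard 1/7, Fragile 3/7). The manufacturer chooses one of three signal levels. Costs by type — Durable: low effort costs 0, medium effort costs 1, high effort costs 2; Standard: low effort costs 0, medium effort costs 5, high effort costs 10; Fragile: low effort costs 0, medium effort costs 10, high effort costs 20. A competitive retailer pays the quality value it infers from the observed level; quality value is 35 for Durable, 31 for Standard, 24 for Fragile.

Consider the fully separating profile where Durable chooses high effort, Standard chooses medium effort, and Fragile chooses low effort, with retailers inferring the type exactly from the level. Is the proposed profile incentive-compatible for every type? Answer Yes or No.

Separating prices: high effort → 35, medium effort → 31, low effort → 24.
Durable (assigned high effort): low effort: 24 − 0 = 24; medium effort: 31 − 1 = 30; high effort: 35 − 2 = 33. Durable stays.
Standard (assigned medium effort): low effort: 24 − 0 = 24; medium effort: 31 − 5 = 26; high effort: 35 − 10 = 25. Standard stays.
Fragile (assigned low effort): low effort: 24 − 0 = 24; medium effort: 31 − 10 = 21; high effort: 35 − 20 = 15. Fragile stays.
Every type prefers its assigned level; separation holds.

Yes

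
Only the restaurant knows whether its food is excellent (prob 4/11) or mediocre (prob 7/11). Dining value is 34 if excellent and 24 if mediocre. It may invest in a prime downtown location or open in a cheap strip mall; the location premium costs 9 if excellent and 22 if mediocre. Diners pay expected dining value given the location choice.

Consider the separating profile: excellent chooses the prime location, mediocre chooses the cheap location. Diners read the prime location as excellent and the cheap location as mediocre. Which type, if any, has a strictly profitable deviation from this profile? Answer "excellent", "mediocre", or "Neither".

The prime location pays 34; the cheap location pays 24.
excellent: assigned the prime location, nets 34 − 9 = 25; deviating to the cheap location nets 24.
mediocre: assigned the cheap location, nets 24; deviating to the prime location nets 34 − 22 = 12.
Both types strictly prefer their assigned action; no profitable deviation.

Neither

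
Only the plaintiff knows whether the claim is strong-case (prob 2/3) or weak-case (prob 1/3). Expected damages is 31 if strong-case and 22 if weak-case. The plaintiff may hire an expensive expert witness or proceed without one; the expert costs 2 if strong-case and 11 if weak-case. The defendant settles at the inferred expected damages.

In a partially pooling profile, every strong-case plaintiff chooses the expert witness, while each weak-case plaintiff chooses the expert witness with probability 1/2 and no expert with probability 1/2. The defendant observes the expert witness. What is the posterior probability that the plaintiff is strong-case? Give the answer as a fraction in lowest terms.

P(the expert witness) = (2/3)·1 + (1/3)·(1/2) = 5/6.
By Bayes' rule, P(strong-case | the expert witness) = (2/3) / (5/6) = 4/5.

4/5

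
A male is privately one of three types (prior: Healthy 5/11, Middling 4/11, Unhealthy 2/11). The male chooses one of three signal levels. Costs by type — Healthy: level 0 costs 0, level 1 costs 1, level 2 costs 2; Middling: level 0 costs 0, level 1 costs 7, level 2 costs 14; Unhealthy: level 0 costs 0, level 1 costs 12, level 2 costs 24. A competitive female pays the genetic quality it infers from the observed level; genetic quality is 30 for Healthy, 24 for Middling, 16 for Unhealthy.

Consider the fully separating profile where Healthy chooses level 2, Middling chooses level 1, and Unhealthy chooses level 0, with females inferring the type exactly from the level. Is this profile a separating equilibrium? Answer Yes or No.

Yes

Separating mating payoffs: level 2 → 30, level 1 → 24, level 0 → 16.
Healthy (assigned level 2): level 0: 16 − 0 = 16; level 1: 24 − 1 = 23; level 2: 30 − 2 = 28. Healthy stays.
Middling (assigned level 1): level 0: 16 − 0 = 16; level 1: 24 − 7 = 17; level 2: 30 − 14 = 16. Middling stays.
Unhealthy (assigned level 0): level 0: 16 − 0 = 16; level 1: 24 − 12 = 12; level 2: 30 − 24 = 6. Unhealthy stays.
Every type prefers its assigned level; separation holds.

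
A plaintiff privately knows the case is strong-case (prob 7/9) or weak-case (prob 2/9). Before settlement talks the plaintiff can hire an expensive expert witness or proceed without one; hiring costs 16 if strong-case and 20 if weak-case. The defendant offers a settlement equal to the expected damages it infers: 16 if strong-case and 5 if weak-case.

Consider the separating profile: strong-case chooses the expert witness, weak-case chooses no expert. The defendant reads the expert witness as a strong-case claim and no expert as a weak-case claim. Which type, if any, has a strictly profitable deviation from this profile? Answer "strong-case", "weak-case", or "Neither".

The expert witness pays 16; no expert pays 5.
strong-case: assigned the expert witness, nets 16 − 16 = 0; deviating to no expert nets 5.
weak-case: assigned no expert, nets 5; deviating to the expert witness nets 16 − 20 = -4.
The strong-case type gains 5 by deviating.

strong-case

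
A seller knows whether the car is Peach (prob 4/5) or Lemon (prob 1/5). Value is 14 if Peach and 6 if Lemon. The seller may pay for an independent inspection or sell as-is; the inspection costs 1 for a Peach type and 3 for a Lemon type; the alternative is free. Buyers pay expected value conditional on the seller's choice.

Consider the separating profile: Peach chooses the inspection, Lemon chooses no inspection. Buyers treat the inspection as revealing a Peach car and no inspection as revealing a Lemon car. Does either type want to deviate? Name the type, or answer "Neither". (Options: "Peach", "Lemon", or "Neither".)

Lemon

The inspection pays 14; no inspection pays 6.
Peach: assigned the inspection, nets 14 − 1 = 13; deviating to no inspection nets 6.
Lemon: assigned no inspection, nets 6; deviating to the inspection nets 14 − 3 = 11.
The Lemon type gains 5 by deviating.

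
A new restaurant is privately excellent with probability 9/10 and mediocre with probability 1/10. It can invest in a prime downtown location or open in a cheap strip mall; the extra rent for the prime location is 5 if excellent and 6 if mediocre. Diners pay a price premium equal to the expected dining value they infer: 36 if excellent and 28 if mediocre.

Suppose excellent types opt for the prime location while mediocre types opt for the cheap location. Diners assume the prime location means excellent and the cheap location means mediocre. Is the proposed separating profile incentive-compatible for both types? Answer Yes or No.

Under these beliefs, the prime location earns price premium 36 and the cheap location earns price premium 28.
excellent: the prime location nets 36 − 5 = 31; the cheap location nets 28. excellent prefers the prime location.
mediocre: the prime location nets 36 − 6 = 30; the cheap location nets 28. mediocre would deviate to the prime location.
mediocre has a profitable deviation, so the profile is not an equilibrium.

No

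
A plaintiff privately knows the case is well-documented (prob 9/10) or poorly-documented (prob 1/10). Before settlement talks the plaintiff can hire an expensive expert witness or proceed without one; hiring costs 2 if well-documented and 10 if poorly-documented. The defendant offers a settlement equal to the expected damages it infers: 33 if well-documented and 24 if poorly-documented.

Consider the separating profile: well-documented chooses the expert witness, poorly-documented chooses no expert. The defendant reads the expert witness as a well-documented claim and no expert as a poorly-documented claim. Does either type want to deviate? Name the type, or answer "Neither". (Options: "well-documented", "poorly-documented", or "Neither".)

The expert witness pays 33; no expert pays 24.
well-documented: assigned the expert witness, nets 33 − 2 = 31; deviating to no expert nets 24.
poorly-documented: assigned no expert, nets 24; deviating to the expert witness nets 33 − 10 = 23.
Both types strictly prefer their assigned action; no profitable deviation.

Neither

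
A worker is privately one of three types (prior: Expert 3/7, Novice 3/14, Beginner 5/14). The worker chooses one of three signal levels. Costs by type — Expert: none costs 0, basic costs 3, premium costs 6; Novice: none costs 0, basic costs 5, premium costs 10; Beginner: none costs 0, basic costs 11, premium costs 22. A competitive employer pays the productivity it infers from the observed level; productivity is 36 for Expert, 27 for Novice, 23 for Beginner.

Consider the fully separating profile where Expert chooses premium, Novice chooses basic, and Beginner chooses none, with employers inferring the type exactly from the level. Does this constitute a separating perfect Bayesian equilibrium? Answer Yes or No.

No

Separating wages: premium → 36, basic → 27, none → 23.
Expert (assigned premium): none: 23 − 0 = 23; basic: 27 − 3 = 24; premium: 36 − 6 = 30. Expert stays.
Novice (assigned basic): none: 23 − 0 = 23; basic: 27 − 5 = 22; premium: 36 − 10 = 26. Novice prefers premium.
Beginner (assigned none): none: 23 − 0 = 23; basic: 27 − 11 = 16; premium: 36 − 22 = 14. Beginner stays.
At least one type deviates; the separating profile fails.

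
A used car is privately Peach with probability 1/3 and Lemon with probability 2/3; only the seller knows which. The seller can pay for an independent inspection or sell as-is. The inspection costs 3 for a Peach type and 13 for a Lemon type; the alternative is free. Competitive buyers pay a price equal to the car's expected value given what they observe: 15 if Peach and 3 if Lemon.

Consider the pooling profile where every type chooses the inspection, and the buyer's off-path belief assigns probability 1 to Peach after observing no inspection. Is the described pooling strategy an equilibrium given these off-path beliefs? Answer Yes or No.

On path, the buyer holds the prior and pays 1/3·15 + 2/3·3 = 7. Off path (no inspection), believing Peach, it pays 15.
Peach: the inspection nets 7 − 3 = 4; no inspection nets 15. Peach would deviate.
Lemon: the inspection nets 7 − 13 = -6; no inspection nets 15. Lemon would deviate.
A type deviates, so pooling fails.

No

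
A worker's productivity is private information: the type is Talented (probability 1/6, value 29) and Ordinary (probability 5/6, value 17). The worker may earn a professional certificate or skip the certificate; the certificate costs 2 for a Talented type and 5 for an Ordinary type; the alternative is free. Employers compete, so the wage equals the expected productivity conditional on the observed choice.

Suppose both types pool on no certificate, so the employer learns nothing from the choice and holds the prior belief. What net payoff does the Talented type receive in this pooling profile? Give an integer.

19

Pooled wage = 1/6·29 + 5/6·17 = 19.
Talented pays no cost for no certificate, so net payoff = 19.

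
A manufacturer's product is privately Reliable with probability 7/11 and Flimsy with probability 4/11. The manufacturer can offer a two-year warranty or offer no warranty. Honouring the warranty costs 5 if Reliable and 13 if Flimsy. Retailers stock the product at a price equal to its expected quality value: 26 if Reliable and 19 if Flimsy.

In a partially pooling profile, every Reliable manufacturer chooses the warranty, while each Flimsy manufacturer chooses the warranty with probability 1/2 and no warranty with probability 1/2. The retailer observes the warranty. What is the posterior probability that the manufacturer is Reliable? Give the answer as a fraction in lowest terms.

P(the warranty) = (7/11)·1 + (4/11)·(1/2) = 9/11.
By Bayes' rule, P(Reliable | the warranty) = (7/11) / (9/11) = 7/9.

7/9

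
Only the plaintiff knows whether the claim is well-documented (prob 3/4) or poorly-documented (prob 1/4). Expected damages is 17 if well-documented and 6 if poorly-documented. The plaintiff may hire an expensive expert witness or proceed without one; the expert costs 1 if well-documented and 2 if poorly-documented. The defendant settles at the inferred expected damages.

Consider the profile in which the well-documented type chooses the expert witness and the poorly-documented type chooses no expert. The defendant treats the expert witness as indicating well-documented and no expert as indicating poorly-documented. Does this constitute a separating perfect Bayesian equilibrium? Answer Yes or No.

Under these beliefs, the expert witness earns settlement 17 and no expert earns settlement 6.
well-documented: the expert witness nets 17 − 1 = 16; no expert nets 6. well-documented prefers the expert witness.
poorly-documented: the expert witness nets 17 − 2 = 15; no expert nets 6. poorly-documented would deviate to the expert witness.
poorly-documented has a profitable deviation, so the profile is not an equilibrium.

No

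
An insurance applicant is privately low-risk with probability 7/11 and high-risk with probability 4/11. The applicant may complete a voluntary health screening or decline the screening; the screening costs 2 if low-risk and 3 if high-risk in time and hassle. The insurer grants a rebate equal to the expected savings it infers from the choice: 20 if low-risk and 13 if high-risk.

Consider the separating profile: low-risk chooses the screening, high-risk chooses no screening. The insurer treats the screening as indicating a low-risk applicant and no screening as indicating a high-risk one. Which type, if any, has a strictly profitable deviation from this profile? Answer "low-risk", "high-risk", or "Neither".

high-risk

The screening pays 20; no screening pays 13.
low-risk: assigned the screening, nets 20 − 2 = 18; deviating to no screening nets 13.
high-risk: assigned no screening, nets 13; deviating to the screening nets 20 − 3 = 17.
The high-risk type gains 4 by deviating.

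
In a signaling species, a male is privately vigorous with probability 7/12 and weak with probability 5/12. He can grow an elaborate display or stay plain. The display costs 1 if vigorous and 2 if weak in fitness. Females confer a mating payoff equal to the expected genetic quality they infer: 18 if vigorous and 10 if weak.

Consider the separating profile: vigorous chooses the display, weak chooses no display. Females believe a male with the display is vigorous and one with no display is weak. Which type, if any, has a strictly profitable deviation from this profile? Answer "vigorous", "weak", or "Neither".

weak

The display pays 18; no display pays 10.
vigorous: assigned the display, nets 18 − 1 = 17; deviating to no display nets 10.
weak: assigned no display, nets 10; deviating to the display nets 18 − 2 = 16.
The weak type gains 6 by deviating.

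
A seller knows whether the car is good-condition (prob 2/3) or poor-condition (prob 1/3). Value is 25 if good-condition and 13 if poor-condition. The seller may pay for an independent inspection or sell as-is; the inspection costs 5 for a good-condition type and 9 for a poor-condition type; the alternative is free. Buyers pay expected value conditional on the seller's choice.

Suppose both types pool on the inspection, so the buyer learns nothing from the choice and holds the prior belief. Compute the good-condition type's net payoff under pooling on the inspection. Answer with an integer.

16

Pooled price = 2/3·25 + 1/3·13 = 21.
good-condition pays cost 5 for the inspection, so net payoff = 21 − 5 = 16.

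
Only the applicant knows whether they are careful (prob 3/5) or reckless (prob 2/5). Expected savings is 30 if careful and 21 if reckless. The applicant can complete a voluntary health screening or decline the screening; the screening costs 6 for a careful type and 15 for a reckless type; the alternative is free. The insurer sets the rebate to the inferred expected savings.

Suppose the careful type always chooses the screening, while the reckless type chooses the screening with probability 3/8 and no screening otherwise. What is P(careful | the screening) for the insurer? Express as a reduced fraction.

P(the screening) = (3/5)·1 + (2/5)·(3/8) = 3/4.
By Bayes' rule, P(careful | the screening) = (3/5) / (3/4) = 4/5.

4/5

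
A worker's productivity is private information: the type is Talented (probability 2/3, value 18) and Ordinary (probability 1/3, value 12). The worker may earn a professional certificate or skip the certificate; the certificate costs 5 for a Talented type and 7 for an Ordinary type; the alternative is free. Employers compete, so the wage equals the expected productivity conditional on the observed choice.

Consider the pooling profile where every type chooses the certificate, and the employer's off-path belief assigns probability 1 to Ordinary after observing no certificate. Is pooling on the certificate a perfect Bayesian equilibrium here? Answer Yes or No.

No

On path, the employer holds the prior and pays 2/3·18 + 1/3·12 = 16. Off path (no certificate), believing Ordinary, it pays 12.
Talented: the certificate nets 16 − 5 = 11; no certificate nets 12. Talented would deviate.
Ordinary: the certificate nets 16 − 7 = 9; no certificate nets 12. Ordinary would deviate.
A type deviates, so pooling fails.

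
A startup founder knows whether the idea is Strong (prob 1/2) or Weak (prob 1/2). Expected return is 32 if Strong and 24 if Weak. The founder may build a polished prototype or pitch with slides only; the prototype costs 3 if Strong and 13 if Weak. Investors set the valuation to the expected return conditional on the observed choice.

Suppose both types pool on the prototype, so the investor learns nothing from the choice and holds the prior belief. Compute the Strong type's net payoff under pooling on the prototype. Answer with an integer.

Pooled valuation = 1/2·32 + 1/2·24 = 28.
Strong pays cost 3 for the prototype, so net payoff = 28 − 3 = 25.

25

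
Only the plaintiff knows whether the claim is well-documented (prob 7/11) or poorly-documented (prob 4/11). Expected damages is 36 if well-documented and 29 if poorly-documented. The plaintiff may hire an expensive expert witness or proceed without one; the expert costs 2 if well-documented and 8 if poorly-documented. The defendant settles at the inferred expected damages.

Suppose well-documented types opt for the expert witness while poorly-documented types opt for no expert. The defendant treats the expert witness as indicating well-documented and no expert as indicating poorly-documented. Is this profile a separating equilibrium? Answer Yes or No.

Under these beliefs, the expert witness earns settlement 36 and no expert earns settlement 29.
well-documented: the expert witness nets 36 − 2 = 34; no expert nets 29. well-documented prefers the expert witness.
poorly-documented: the expert witness nets 36 − 8 = 28; no expert nets 29. poorly-documented prefers no expert.
Neither type deviates, so the separating profile is an equilibrium.

Yes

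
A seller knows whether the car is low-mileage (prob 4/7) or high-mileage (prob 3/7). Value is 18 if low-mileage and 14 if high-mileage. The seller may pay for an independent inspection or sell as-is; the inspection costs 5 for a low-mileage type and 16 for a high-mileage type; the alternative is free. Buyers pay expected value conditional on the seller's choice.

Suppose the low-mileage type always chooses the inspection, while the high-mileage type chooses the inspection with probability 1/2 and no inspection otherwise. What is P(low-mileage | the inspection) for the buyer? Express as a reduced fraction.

P(the inspection) = (4/7)·1 + (3/7)·(1/2) = 11/14.
By Bayes' rule, P(low-mileage | the inspection) = (4/7) / (11/14) = 8/11.

8/11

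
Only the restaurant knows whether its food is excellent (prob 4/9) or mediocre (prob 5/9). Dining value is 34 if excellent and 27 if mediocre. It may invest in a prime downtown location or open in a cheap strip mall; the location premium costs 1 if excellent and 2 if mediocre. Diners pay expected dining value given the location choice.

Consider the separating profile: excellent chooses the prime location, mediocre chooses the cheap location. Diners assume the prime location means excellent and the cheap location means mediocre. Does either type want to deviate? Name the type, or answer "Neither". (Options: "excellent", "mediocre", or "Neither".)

mediocre

The prime location pays 34; the cheap location pays 27.
excellent: assigned the prime location, nets 34 − 1 = 33; deviating to the cheap location nets 27.
mediocre: assigned the cheap location, nets 27; deviating to the prime location nets 34 − 2 = 32.
The mediocre type gains 5 by deviating.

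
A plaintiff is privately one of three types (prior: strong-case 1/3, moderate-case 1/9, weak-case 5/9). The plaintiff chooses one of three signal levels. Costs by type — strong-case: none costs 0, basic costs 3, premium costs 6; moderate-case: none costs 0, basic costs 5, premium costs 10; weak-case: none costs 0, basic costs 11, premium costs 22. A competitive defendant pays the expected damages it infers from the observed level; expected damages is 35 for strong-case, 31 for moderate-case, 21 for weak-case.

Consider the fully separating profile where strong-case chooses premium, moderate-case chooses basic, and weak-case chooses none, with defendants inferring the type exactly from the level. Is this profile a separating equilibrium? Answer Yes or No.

Separating settlements: premium → 35, basic → 31, none → 21.
strong-case (assigned premium): none: 21 − 0 = 21; basic: 31 − 3 = 28; premium: 35 − 6 = 29. strong-case stays.
moderate-case (assigned basic): none: 21 − 0 = 21; basic: 31 − 5 = 26; premium: 35 − 10 = 25. moderate-case stays.
weak-case (assigned none): none: 21 − 0 = 21; basic: 31 − 11 = 20; premium: 35 − 22 = 13. weak-case stays.
Every type prefers its assigned level; separation holds.

Yes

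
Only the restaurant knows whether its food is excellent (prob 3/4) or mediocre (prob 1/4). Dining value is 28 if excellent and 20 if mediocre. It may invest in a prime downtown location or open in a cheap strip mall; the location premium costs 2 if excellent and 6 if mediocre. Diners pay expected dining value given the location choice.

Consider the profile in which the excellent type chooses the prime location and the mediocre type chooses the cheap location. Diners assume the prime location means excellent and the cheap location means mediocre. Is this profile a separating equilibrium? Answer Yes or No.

No

Under these beliefs, the prime location earns price premium 28 and the cheap location earns price premium 20.
excellent: the prime location nets 28 − 2 = 26; the cheap location nets 20. excellent prefers the prime location.
mediocre: the prime location nets 28 − 6 = 22; the cheap location nets 20. mediocre would deviate to the prime location.
mediocre has a profitable deviation, so the profile is not an equilibrium.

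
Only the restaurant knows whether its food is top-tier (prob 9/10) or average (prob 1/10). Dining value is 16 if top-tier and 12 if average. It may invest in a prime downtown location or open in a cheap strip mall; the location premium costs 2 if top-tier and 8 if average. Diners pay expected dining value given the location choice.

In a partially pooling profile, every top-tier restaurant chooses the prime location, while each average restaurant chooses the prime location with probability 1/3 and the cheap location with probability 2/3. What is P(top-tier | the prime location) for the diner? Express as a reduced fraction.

P(the prime location) = (9/10)·1 + (1/10)·(1/3) = 14/15.
By Bayes' rule, P(top-tier | the prime location) = (9/10) / (14/15) = 27/28.

27/28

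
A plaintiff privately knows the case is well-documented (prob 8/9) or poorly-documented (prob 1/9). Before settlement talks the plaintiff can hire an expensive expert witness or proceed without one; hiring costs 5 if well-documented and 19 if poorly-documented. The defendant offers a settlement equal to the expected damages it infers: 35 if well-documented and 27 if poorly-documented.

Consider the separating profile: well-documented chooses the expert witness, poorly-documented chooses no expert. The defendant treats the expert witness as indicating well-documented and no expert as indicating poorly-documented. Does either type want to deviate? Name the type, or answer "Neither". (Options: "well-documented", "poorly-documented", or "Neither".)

The expert witness pays 35; no expert pays 27.
well-documented: assigned the expert witness, nets 35 − 5 = 30; deviating to no expert nets 27.
poorly-documented: assigned no expert, nets 27; deviating to the expert witness nets 35 − 19 = 16.
Both types strictly prefer their assigned action; no profitable deviation.

Neither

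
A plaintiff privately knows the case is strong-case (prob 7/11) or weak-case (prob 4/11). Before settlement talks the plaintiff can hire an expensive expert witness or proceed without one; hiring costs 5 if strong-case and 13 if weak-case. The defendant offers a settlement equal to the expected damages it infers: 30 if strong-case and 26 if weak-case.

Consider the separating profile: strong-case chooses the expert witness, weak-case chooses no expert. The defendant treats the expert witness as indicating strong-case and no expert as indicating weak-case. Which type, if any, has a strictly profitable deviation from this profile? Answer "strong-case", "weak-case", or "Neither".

strong-case

The expert witness pays 30; no expert pays 26.
strong-case: assigned the expert witness, nets 30 − 5 = 25; deviating to no expert nets 26.
weak-case: assigned no expert, nets 26; deviating to the expert witness nets 30 − 13 = 17.
The strong-case type gains 1 by deviating.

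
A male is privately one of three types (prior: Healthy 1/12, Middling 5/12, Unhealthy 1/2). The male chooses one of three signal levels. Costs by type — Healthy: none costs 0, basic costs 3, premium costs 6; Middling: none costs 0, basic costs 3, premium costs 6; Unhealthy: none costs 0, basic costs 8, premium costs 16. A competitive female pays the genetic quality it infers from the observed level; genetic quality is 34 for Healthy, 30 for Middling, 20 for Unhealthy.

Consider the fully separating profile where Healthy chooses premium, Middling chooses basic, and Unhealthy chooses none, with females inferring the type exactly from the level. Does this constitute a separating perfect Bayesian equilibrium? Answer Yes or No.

Separating mating payoffs: premium → 34, basic → 30, none → 20.
Healthy (assigned premium): none: 20 − 0 = 20; basic: 30 − 3 = 27; premium: 34 − 6 = 28. Healthy stays.
Middling (assigned basic): none: 20 − 0 = 20; basic: 30 − 3 = 27; premium: 34 − 6 = 28. Middling prefers premium.
Unhealthy (assigned none): none: 20 − 0 = 20; basic: 30 − 8 = 22; premium: 34 − 16 = 18. Unhealthy prefers basic.
At least one type deviates; the separating profile fails.

No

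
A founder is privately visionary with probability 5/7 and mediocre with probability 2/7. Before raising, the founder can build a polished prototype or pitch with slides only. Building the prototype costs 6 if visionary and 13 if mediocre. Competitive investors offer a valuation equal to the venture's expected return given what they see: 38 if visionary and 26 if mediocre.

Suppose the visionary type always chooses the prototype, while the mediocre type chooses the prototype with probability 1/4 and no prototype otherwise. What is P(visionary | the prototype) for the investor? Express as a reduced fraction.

P(the prototype) = (5/7)·1 + (2/7)·(1/4) = 11/14.
By Bayes' rule, P(visionary | the prototype) = (5/7) / (11/14) = 10/11.

10/11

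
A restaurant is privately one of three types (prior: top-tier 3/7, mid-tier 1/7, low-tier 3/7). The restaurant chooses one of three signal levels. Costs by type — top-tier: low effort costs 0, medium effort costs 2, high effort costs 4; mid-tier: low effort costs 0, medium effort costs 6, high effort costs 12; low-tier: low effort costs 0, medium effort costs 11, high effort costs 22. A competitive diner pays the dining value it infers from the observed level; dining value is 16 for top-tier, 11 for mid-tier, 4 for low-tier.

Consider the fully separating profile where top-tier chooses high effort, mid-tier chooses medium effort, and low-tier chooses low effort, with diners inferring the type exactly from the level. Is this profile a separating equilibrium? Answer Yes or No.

Separating price premiums: high effort → 16, medium effort → 11, low effort → 4.
top-tier (assigned high effort): low effort: 4 − 0 = 4; medium effort: 11 − 2 = 9; high effort: 16 − 4 = 12. top-tier stays.
mid-tier (assigned medium effort): low effort: 4 − 0 = 4; medium effort: 11 − 6 = 5; high effort: 16 − 12 = 4. mid-tier stays.
low-tier (assigned low effort): low effort: 4 − 0 = 4; medium effort: 11 − 11 = 0; high effort: 16 − 22 = -6. low-tier stays.
Every type prefers its assigned level; separation holds.

Yes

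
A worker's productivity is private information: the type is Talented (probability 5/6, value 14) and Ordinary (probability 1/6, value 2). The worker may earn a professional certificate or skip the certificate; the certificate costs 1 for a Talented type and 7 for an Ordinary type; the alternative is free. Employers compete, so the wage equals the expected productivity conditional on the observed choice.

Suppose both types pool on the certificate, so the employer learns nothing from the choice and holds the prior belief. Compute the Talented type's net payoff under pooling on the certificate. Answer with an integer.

11

Pooled wage = 5/6·14 + 1/6·2 = 12.
Talented pays cost 1 for the certificate, so net payoff = 12 − 1 = 11.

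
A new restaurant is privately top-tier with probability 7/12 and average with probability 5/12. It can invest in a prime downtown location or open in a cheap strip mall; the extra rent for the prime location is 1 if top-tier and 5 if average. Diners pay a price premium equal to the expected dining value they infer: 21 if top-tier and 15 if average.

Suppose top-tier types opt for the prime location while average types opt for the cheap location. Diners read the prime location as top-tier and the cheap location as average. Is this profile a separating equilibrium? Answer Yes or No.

Under these beliefs, the prime location earns price premium 21 and the cheap location earns price premium 15.
top-tier: the prime location nets 21 − 1 = 20; the cheap location nets 15. top-tier prefers the prime location.
average: the prime location nets 21 − 5 = 16; the cheap location nets 15. average would deviate to the prime location.
average has a profitable deviation, so the profile is not an equilibrium.

No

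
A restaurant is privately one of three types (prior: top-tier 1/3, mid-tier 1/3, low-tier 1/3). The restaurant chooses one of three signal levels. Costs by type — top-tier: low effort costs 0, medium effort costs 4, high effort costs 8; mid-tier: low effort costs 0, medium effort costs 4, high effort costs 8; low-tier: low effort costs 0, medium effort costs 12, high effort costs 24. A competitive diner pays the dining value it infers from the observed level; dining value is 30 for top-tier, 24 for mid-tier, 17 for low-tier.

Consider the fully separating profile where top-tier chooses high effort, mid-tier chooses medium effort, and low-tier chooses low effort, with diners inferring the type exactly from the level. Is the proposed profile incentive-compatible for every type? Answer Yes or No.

Separating price premiums: high effort → 30, medium effort → 24, low effort → 17.
top-tier (assigned high effort): low effort: 17 − 0 = 17; medium effort: 24 − 4 = 20; high effort: 30 − 8 = 22. top-tier stays.
mid-tier (assigned medium effort): low effort: 17 − 0 = 17; medium effort: 24 − 4 = 20; high effort: 30 − 8 = 22. mid-tier prefers high effort.
low-tier (assigned low effort): low effort: 17 − 0 = 17; medium effort: 24 − 12 = 12; high effort: 30 − 24 = 6. low-tier stays.
At least one type deviates; the separating profile fails.

No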